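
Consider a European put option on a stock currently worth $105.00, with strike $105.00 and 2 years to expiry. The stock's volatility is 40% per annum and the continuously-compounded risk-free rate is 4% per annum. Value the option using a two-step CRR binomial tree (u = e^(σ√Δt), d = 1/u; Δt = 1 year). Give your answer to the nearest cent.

CRR parameters: u = e^(σ√Δt) = e^(0.4·√1) = 1.4918, d = 1/u = 0.6703
Per-period rate: rΔt = 0.04·1 = 0.04, so R = e^0.04 = 1.0408
Risk-neutral probability p = (e^0.04 − 0.6703)/(1.4918 − 0.6703) = 0.3705/0.8215 = 0.4510
Terminal stock prices: S_uu = 233.7, S_ud = 105, S_dd = 47.18
Terminal payoffs (K − S): max(-128.7, 0) = 0, max(0, 0) = 0, max(57.82, 0) = 57.82
Node u (S = 156.6): V_u = e^(−0.04)·[0.4510·0.0000 + 0.5490·0.0000] = 0.0000
Node d (S = 70.38): V_d = e^(−0.04)·[0.4510·0.0000 + 0.5490·57.8205] = 30.4993
Node 0 (S = 105): V_0 = e^(−0.04)·[0.4510·0.0000 + 0.5490·30.4993] = 16.0878

$16.09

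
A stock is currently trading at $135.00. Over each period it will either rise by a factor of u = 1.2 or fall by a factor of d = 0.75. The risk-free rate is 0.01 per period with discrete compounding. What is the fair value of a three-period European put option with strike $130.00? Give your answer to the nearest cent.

Risk-neutral probability p = (1 + 0.01 − 0.75)/(1.2 − 0.75) = 0.2600/0.4500 = 0.5778
Terminal stock prices: S_uuu = 233.3, S_uud = 145.8, S_udd = 91.12, S_ddd = 56.95
Terminal payoffs (K − S): max(-103.3, 0) = 0, max(-15.8, 0) = 0, max(38.88, 0) = 38.88, max(73.05, 0) = 73.05
Node uu (S = 194.4): V_uu = 1/1.01·[0.5778·0.0000 + 0.4222·0.0000] = 0.0000
Node ud (S = 121.5): V_ud = 1/1.01·[0.5778·0.0000 + 0.4222·38.8750] = 16.2514
Node dd (S = 75.94): V_dd = 1/1.01·[0.5778·38.8750 + 0.4222·73.0469] = 52.7754
Node u (S = 162): V_u = 1/1.01·[0.5778·0.0000 + 0.4222·16.2514] = 6.7938
Node d (S = 101.2): V_d = 1/1.01·[0.5778·16.2514 + 0.4222·52.7754] = 31.3590
Node 0 (S = 135): V_0 = 1/1.01·[0.5778·6.7938 + 0.4222·31.3590] = 16.9958

$17.00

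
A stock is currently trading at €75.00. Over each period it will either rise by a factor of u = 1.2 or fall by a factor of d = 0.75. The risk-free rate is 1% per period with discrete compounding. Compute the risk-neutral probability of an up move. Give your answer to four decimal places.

p = 0.5778

Risk-neutral probability p = (1 + 0.01 − 0.75)/(1.2 − 0.75) = 0.2600/0.4500 = 0.5778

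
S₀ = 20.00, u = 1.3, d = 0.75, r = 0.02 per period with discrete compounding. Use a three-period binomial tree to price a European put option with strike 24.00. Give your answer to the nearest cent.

5.31

Risk-neutral probability p = (1 + 0.02 − 0.75)/(1.3 − 0.75) = 0.2700/0.5500 = 0.4909
Terminal stock prices: S_uuu = 43.94, S_uud = 25.35, S_udd = 14.62, S_ddd = 8.438
Terminal payoffs (K − S): max(-19.94, 0) = 0, max(-1.35, 0) = 0, max(9.375, 0) = 9.375, max(15.56, 0) = 15.56
Node uu (S = 33.8): V_uu = 1/1.02·[0.4909·0.0000 + 0.5091·0.0000] = 0.0000
Node ud (S = 19.5): V_ud = 1/1.02·[0.4909·0.0000 + 0.5091·9.3750] = 4.6791
Node dd (S = 11.25): V_dd = 1/1.02·[0.4909·9.3750 + 0.5091·15.5625] = 12.2794
Node u (S = 26): V_u = 1/1.02·[0.4909·0.0000 + 0.5091·4.6791] = 2.3354
Node d (S = 15): V_d = 1/1.02·[0.4909·4.6791 + 0.5091·12.2794] = 8.3808
Node 0 (S = 20): V_0 = 1/1.02·[0.4909·2.3354 + 0.5091·8.3808] = 5.3069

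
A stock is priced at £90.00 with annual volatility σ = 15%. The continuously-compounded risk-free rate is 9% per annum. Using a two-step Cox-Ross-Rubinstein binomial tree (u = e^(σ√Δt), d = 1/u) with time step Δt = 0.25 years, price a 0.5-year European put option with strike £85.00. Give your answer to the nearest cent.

£0.97

CRR parameters: u = e^(σ√Δt) = e^(0.15·√0.25) = 1.0779, d = 1/u = 0.9277
Per-period rate: rΔt = 0.09·0.25 = 0.0225, so R = e^0.0225 = 1.0228
Risk-neutral probability p = (e^0.0225 − 0.9277)/(1.0779 − 0.9277) = 0.0950/0.1501 = 0.6328
Terminal stock prices: S_uu = 104.6, S_ud = 90, S_dd = 77.46
Terminal payoffs (K − S): max(-19.57, 0) = 0, max(-5, 0) = 0, max(7.536, 0) = 7.536
Node u (S = 97.01): V_u = e^(−0.0225)·[0.6328·0.0000 + 0.3672·0.0000] = 0.0000
Node d (S = 83.5): V_d = e^(−0.0225)·[0.6328·0.0000 + 0.3672·7.5363] = 2.7056
Node 0 (S = 90): V_0 = e^(−0.0225)·[0.6328·0.0000 + 0.3672·2.7056] = 0.9714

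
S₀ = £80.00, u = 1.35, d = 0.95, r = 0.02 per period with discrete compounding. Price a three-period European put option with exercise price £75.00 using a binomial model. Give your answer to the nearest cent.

Risk-neutral probability p = (1 + 0.02 − 0.95)/(1.35 − 0.95) = 0.0700/0.4000 = 0.1750
Terminal stock prices: S_uuu = 196.8, S_uud = 138.5, S_udd = 97.47, S_ddd = 68.59
Terminal payoffs (K − S): max(-121.8, 0) = 0, max(-63.51, 0) = 0, max(-22.47, 0) = 0, max(6.41, 0) = 6.41
Node uu (S = 145.8): V_uu = 1/1.02·[0.1750·0.0000 + 0.8250·0.0000] = 0.0000
Node ud (S = 102.6): V_ud = 1/1.02·[0.1750·0.0000 + 0.8250·0.0000] = 0.0000
Node dd (S = 72.2): V_dd = 1/1.02·[0.1750·0.0000 + 0.8250·6.4100] = 5.1846
Node u (S = 108): V_u = 1/1.02·[0.1750·0.0000 + 0.8250·0.0000] = 0.0000
Node d (S = 76): V_d = 1/1.02·[0.1750·0.0000 + 0.8250·5.1846] = 4.1934
Node 0 (S = 80): V_0 = 1/1.02·[0.1750·0.0000 + 0.8250·4.1934] = 3.3917

£3.39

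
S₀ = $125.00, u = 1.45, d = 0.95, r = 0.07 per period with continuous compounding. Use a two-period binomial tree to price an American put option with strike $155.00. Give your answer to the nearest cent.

Risk-neutral probability p = (e^0.07 − 0.95)/(1.45 − 0.95) = 0.1225/0.5000 = 0.2450
Terminal stock prices: S_uu = 262.8, S_ud = 172.2, S_dd = 112.8
Terminal payoffs (K − S): max(-107.8, 0) = 0, max(-17.19, 0) = 0, max(42.19, 0) = 42.19
Node u (S = 181.2): continuation = e^(−0.07)·[0.2450·0.0000 + 0.7550·0.0000] = 0.0000; exercise value = 0.0000 ≤ continuation, so V_u = 0.0000
Node d (S = 118.8): continuation = e^(−0.07)·[0.2450·0.0000 + 0.7550·42.1875] = 29.6976; exercise value = 36.2500 > continuation, so V_d = 36.2500 (exercise)
Node 0 (S = 125): continuation = e^(−0.07)·[0.2450·0.0000 + 0.7550·36.2500] = 25.5179; exercise value = 30.0000 > continuation, so V_0 = 30.0000 (exercise)

$30.00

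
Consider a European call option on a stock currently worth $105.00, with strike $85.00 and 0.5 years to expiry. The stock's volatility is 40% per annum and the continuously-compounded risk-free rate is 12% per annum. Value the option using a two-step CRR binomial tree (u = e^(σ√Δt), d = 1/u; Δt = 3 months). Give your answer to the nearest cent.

CRR parameters: u = e^(σ√Δt) = e^(0.4·√0.25) = 1.2214, d = 1/u = 0.8187
Per-period rate: rΔt = 0.12·0.25 = 0.03, so R = e^0.03 = 1.0305
Risk-neutral probability p = (e^0.03 − 0.8187)/(1.2214 − 0.8187) = 0.2117/0.4027 = 0.5258
Terminal stock prices: S_uu = 156.6, S_ud = 105, S_dd = 70.38
Terminal payoffs (S − K): max(71.64, 0) = 71.64, max(20, 0) = 20, max(-14.62, 0) = 0
Node u (S = 128.2): V_u = e^(−0.03)·[0.5258·71.6416 + 0.4742·20.0000] = 45.7594
Node d (S = 85.97): V_d = e^(−0.03)·[0.5258·20.0000 + 0.4742·0.0000] = 10.2051
Node 0 (S = 105): V_0 = e^(−0.03)·[0.5258·45.7594 + 0.4742·10.2051] = 28.0454

$28.05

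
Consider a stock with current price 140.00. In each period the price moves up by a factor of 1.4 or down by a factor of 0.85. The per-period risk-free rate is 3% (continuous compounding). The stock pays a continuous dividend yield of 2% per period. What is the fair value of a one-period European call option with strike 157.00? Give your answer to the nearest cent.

11.01

Per-period risk-free factor R = e^0.03 = 1.0305; dividend-adjusted growth = e^(0.03−0.02) = 1.0101.
Risk-neutral probability p = (1.0101 − 0.85)/(1.4 − 0.85) = 0.1601/0.5500 = 0.2910
Terminal stock prices: S_u = 196, S_d = 119
Terminal payoffs (S − K): max(39, 0) = 39, max(-38, 0) = 0
Node 0 (S = 140): V_0 = e^(−0.03)·[0.2910·39.0000 + 0.7090·0.0000] = 11.0136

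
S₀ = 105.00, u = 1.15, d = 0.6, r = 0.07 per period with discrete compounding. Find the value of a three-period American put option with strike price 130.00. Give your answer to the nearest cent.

25.00

Risk-neutral probability p = (1 + 0.07 − 0.6)/(1.15 − 0.6) = 0.4700/0.5500 = 0.8545
Terminal stock prices: S_uuu = 159.7, S_uud = 83.32, S_udd = 43.47, S_ddd = 22.68
Terminal payoffs (K − S): max(-29.69, 0) = 0, max(46.68, 0) = 46.68, max(86.53, 0) = 86.53, max(107.3, 0) = 107.3
Node uu (S = 138.9): continuation = 1/1.07·[0.8545·0.0000 + 0.1455·46.6825] = 6.3460; exercise value = 0.0000 ≤ continuation, so V_uu = 6.3460
Node ud (S = 72.45): continuation = 1/1.07·[0.8545·46.6825 + 0.1455·86.5300] = 49.0453; exercise value = 57.5500 > continuation, so V_ud = 57.5500 (exercise)
Node dd (S = 37.8): continuation = 1/1.07·[0.8545·86.5300 + 0.1455·107.3200] = 83.6953; exercise value = 92.2000 > continuation, so V_dd = 92.2000 (exercise)
Node u (S = 120.7): continuation = 1/1.07·[0.8545·6.3460 + 0.1455·57.5500] = 12.8914; exercise value = 9.2500 ≤ continuation, so V_u = 12.8914
Node d (S = 63): continuation = 1/1.07·[0.8545·57.5500 + 0.1455·92.2000] = 58.4953; exercise value = 67.0000 > continuation, so V_d = 67.0000 (exercise)
Node 0 (S = 105): continuation = 1/1.07·[0.8545·12.8914 + 0.1455·67.0000] = 19.4035; exercise value = 25.0000 > continuation, so V_0 = 25.0000 (exercise)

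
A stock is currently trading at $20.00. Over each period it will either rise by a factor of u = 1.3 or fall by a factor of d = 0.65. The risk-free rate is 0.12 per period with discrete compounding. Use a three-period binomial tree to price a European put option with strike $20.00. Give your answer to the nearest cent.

$1.29

Risk-neutral probability p = (1 + 0.12 − 0.65)/(1.3 − 0.65) = 0.4700/0.6500 = 0.7231
Terminal stock prices: S_uuu = 43.94, S_uud = 21.97, S_udd = 10.99, S_ddd = 5.492
Terminal payoffs (K − S): max(-23.94, 0) = 0, max(-1.97, 0) = 0, max(9.015, 0) = 9.015, max(14.51, 0) = 14.51
Node uu (S = 33.8): V_uu = 1/1.12·[0.7231·0.0000 + 0.2769·0.0000] = 0.0000
Node ud (S = 16.9): V_ud = 1/1.12·[0.7231·0.0000 + 0.2769·9.0150] = 2.2290
Node dd (S = 8.45): V_dd = 1/1.12·[0.7231·9.0150 + 0.2769·14.5075] = 9.4071
Node u (S = 26): V_u = 1/1.12·[0.7231·0.0000 + 0.2769·2.2290] = 0.5511
Node d (S = 13): V_d = 1/1.12·[0.7231·2.2290 + 0.2769·9.4071] = 3.7650
Node 0 (S = 20): V_0 = 1/1.12·[0.7231·0.5511 + 0.2769·3.7650] = 1.2867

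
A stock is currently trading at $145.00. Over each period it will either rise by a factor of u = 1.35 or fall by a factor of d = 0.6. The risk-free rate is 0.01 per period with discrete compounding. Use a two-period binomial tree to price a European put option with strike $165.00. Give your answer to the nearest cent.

$45.83

Risk-neutral probability p = (1 + 0.01 − 0.6)/(1.35 − 0.6) = 0.4100/0.7500 = 0.5467
Terminal stock prices: S_uu = 264.3, S_ud = 117.4, S_dd = 52.2
Terminal payoffs (K − S): max(-99.26, 0) = 0, max(47.55, 0) = 47.55, max(112.8, 0) = 112.8
Node u (S = 195.8): V_u = 1/1.01·[0.5467·0.0000 + 0.4533·47.5500] = 21.3426
Node d (S = 87): V_d = 1/1.01·[0.5467·47.5500 + 0.4533·112.8000] = 76.3663
Node 0 (S = 145): V_0 = 1/1.01·[0.5467·21.3426 + 0.4533·76.3663] = 45.8284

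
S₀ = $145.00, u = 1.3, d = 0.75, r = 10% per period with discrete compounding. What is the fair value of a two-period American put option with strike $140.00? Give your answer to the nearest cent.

Risk-neutral probability p = (1 + 0.1 − 0.75)/(1.3 − 0.75) = 0.3500/0.5500 = 0.6364
Terminal stock prices: S_uu = 245.1, S_ud = 141.4, S_dd = 81.56
Terminal payoffs (K − S): max(-105.1, 0) = 0, max(-1.375, 0) = 0, max(58.44, 0) = 58.44
Node u (S = 188.5): continuation = 1/1.1·[0.6364·0.0000 + 0.3636·0.0000] = 0.0000; exercise value = 0.0000 ≤ continuation, so V_u = 0.0000
Node d (S = 108.8): continuation = 1/1.1·[0.6364·0.0000 + 0.3636·58.4375] = 19.3182; exercise value = 31.2500 > continuation, so V_d = 31.2500 (exercise)
Node 0 (S = 145): continuation = 1/1.1·[0.6364·0.0000 + 0.3636·31.2500] = 10.3306; exercise value = 0.0000 ≤ continuation, so V_0 = 10.3306

$10.33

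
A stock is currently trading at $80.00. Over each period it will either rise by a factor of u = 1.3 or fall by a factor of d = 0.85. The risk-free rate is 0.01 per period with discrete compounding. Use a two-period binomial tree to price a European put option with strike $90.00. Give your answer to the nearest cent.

Risk-neutral probability p = (1 + 0.01 − 0.85)/(1.3 − 0.85) = 0.1600/0.4500 = 0.3556
Terminal stock prices: S_uu = 135.2, S_ud = 88.4, S_dd = 57.8
Terminal payoffs (K − S): max(-45.2, 0) = 0, max(1.6, 0) = 1.6, max(32.2, 0) = 32.2
Node u (S = 104): V_u = 1/1.01·[0.3556·0.0000 + 0.6444·1.6000] = 1.0209
Node d (S = 68): V_d = 1/1.01·[0.3556·1.6000 + 0.6444·32.2000] = 21.1089
Node 0 (S = 80): V_0 = 1/1.01·[0.3556·1.0209 + 0.6444·21.1089] = 13.8282

$13.83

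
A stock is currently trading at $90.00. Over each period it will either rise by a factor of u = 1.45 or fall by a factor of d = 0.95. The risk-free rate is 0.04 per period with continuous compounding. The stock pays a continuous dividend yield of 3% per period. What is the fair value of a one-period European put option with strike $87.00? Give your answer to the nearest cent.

$1.27

Per-period risk-free factor R = e^0.04 = 1.0408; dividend-adjusted growth = e^(0.04−0.03) = 1.0101.
Risk-neutral probability p = (1.0101 − 0.95)/(1.45 − 0.95) = 0.0601/0.5000 = 0.1201
Terminal stock prices: S_u = 130.5, S_d = 85.5
Terminal payoffs (K − S): max(-43.5, 0) = 0, max(1.5, 0) = 1.5
Node 0 (S = 90): V_0 = e^(−0.04)·[0.1201·0.0000 + 0.8799·1.5000] = 1.2681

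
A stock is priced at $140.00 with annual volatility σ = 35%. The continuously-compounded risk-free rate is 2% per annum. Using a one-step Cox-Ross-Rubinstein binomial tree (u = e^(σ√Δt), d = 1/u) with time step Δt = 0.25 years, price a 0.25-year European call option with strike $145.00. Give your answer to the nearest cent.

$10.20

CRR parameters: u = e^(σ√Δt) = e^(0.35·√0.25) = 1.1912, d = 1/u = 0.8395
Per-period rate: rΔt = 0.02·0.25 = 0.005, so R = e^0.005 = 1.0050
Risk-neutral probability p = (e^0.005 − 0.8395)/(1.1912 − 0.8395) = 0.1656/0.3518 = 0.4706
Terminal stock prices: S_u = 166.8, S_d = 117.5
Terminal payoffs (S − K): max(21.77, 0) = 21.77, max(-27.48, 0) = 0
Node 0 (S = 140): V_0 = e^(−0.005)·[0.4706·21.7745 + 0.5294·0.0000] = 10.1962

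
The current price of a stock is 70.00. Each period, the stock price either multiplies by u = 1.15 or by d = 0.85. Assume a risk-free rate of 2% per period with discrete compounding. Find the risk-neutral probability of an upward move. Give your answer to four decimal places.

p = 0.5667

Risk-neutral probability p = (1 + 0.02 − 0.85)/(1.15 − 0.85) = 0.1700/0.3000 = 0.5667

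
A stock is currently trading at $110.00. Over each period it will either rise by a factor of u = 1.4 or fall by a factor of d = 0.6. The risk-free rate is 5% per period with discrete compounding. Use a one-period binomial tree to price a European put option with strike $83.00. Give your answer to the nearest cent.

Risk-neutral probability p = (1 + 0.05 − 0.6)/(1.4 − 0.6) = 0.4500/0.8000 = 0.5625
Terminal stock prices: S_u = 154, S_d = 66
Terminal payoffs (K − S): max(-71, 0) = 0, max(17, 0) = 17
Node 0 (S = 110): V_0 = 1/1.05·[0.5625·0.0000 + 0.4375·17.0000] = 7.0833

$7.08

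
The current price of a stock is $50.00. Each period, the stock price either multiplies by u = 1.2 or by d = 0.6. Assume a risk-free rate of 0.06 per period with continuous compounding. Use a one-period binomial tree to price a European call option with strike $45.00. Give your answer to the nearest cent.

$10.87

Risk-neutral probability p = (e^0.06 − 0.6)/(1.2 − 0.6) = 0.4618/0.6000 = 0.7697
Terminal stock prices: S_u = 60, S_d = 30
Terminal payoffs (S − K): max(15, 0) = 15, max(-15, 0) = 0
Node 0 (S = 50): V_0 = e^(−0.06)·[0.7697·15.0000 + 0.2303·0.0000] = 10.8735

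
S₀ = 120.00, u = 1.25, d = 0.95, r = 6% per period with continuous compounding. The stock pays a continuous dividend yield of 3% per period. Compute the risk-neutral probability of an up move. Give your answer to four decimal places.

p = 0.2682

Per-period risk-free factor R = e^0.06 = 1.0618; dividend-adjusted growth = e^(0.06−0.03) = 1.0305.
Risk-neutral probability p = (1.0305 − 0.95)/(1.25 − 0.95) = 0.0805/0.3000 = 0.2682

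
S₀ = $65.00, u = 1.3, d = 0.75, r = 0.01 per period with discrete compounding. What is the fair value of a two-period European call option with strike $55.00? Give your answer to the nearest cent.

$16.11

Risk-neutral probability p = (1 + 0.01 − 0.75)/(1.3 − 0.75) = 0.2600/0.5500 = 0.4727
Terminal stock prices: S_uu = 109.9, S_ud = 63.38, S_dd = 36.56
Terminal payoffs (S − K): max(54.85, 0) = 54.85, max(8.375, 0) = 8.375, max(-18.44, 0) = 0
Node u (S = 84.5): V_u = 1/1.01·[0.4727·54.8500 + 0.5273·8.3750] = 30.0446
Node d (S = 48.75): V_d = 1/1.01·[0.4727·8.3750 + 0.5273·0.0000] = 3.9199
Node 0 (S = 65): V_0 = 1/1.01·[0.4727·30.0446 + 0.5273·3.9199] = 16.1086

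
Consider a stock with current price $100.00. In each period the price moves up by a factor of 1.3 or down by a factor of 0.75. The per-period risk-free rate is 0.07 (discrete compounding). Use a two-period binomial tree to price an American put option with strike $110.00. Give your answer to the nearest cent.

$16.34

Risk-neutral probability p = (1 + 0.07 − 0.75)/(1.3 − 0.75) = 0.3200/0.5500 = 0.5818
Terminal stock prices: S_uu = 169, S_ud = 97.5, S_dd = 56.25
Terminal payoffs (K − S): max(-59, 0) = 0, max(12.5, 0) = 12.5, max(53.75, 0) = 53.75
Node u (S = 130): continuation = 1/1.07·[0.5818·0.0000 + 0.4182·12.5000] = 4.8853; exercise value = 0.0000 ≤ continuation, so V_u = 4.8853
Node d (S = 75): continuation = 1/1.07·[0.5818·12.5000 + 0.4182·53.7500] = 27.8037; exercise value = 35.0000 > continuation, so V_d = 35.0000 (exercise)
Node 0 (S = 100): continuation = 1/1.07·[0.5818·4.8853 + 0.4182·35.0000] = 16.3353; exercise value = 10.0000 ≤ continuation, so V_0 = 16.3353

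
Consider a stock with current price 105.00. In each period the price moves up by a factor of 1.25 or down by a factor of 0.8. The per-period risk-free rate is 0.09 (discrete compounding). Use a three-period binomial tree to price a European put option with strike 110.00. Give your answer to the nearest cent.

6.86

Risk-neutral probability p = (1 + 0.09 − 0.8)/(1.25 − 0.8) = 0.2900/0.4500 = 0.6444
Terminal stock prices: S_uuu = 205.1, S_uud = 131.2, S_udd = 84, S_ddd = 53.76
Terminal payoffs (K − S): max(-95.08, 0) = 0, max(-21.25, 0) = 0, max(26, 0) = 26, max(56.24, 0) = 56.24
Node uu (S = 164.1): V_uu = 1/1.09·[0.6444·0.0000 + 0.3556·0.0000] = 0.0000
Node ud (S = 105): V_ud = 1/1.09·[0.6444·0.0000 + 0.3556·26.0000] = 8.4811
Node dd (S = 67.2): V_dd = 1/1.09·[0.6444·26.0000 + 0.3556·56.2400] = 33.7174
Node u (S = 131.2): V_u = 1/1.09·[0.6444·0.0000 + 0.3556·8.4811] = 2.7665
Node d (S = 84): V_d = 1/1.09·[0.6444·8.4811 + 0.3556·33.7174] = 16.0129
Node 0 (S = 105): V_0 = 1/1.09·[0.6444·2.7665 + 0.3556·16.0129] = 6.8590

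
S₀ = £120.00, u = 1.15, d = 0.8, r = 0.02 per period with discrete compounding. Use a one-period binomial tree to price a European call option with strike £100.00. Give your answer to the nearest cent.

£23.42

Risk-neutral probability p = (1 + 0.02 − 0.8)/(1.15 − 0.8) = 0.2200/0.3500 = 0.6286
Terminal stock prices: S_u = 138, S_d = 96
Terminal payoffs (S − K): max(38, 0) = 38, max(-4, 0) = 0
Node 0 (S = 120): V_0 = 1/1.02·[0.6286·38.0000 + 0.3714·0.0000] = 23.4174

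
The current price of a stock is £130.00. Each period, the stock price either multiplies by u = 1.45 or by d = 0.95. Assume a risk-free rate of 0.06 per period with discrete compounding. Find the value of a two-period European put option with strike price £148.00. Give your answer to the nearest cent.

£16.61

Risk-neutral probability p = (1 + 0.06 − 0.95)/(1.45 − 0.95) = 0.1100/0.5000 = 0.2200
Terminal stock prices: S_uu = 273.3, S_ud = 179.1, S_dd = 117.3
Terminal payoffs (K − S): max(-125.3, 0) = 0, max(-31.07, 0) = 0, max(30.67, 0) = 30.67
Node u (S = 188.5): V_u = 1/1.06·[0.2200·0.0000 + 0.7800·0.0000] = 0.0000
Node d (S = 123.5): V_d = 1/1.06·[0.2200·0.0000 + 0.7800·30.6750] = 22.5722
Node 0 (S = 130): V_0 = 1/1.06·[0.2200·0.0000 + 0.7800·22.5722] = 16.6097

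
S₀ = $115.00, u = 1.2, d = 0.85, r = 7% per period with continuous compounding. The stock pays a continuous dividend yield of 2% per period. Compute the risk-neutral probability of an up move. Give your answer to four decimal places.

p = 0.5751

Per-period risk-free factor R = e^0.07 = 1.0725; dividend-adjusted growth = e^(0.07−0.02) = 1.0513.
Risk-neutral probability p = (1.0513 − 0.85)/(1.2 − 0.85) = 0.2013/0.3500 = 0.5751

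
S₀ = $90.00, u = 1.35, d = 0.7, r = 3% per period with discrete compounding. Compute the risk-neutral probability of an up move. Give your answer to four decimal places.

Risk-neutral probability p = (1 + 0.03 − 0.7)/(1.35 − 0.7) = 0.3300/0.6500 = 0.5077

p = 0.5077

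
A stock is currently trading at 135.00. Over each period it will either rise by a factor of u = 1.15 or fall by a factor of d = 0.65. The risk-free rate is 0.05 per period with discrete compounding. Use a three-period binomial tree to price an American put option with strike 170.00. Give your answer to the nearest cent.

35.00

Risk-neutral probability p = (1 + 0.05 − 0.65)/(1.15 − 0.65) = 0.4000/0.5000 = 0.8000
Terminal stock prices: S_uuu = 205.3, S_uud = 116, S_udd = 65.59, S_ddd = 37.07
Terminal payoffs (K − S): max(-35.32, 0) = 0, max(53.95, 0) = 53.95, max(104.4, 0) = 104.4, max(132.9, 0) = 132.9
Node uu (S = 178.5): continuation = 1/1.05·[0.8000·0.0000 + 0.2000·53.9506] = 10.2763; exercise value = 0.0000 ≤ continuation, so V_uu = 10.2763
Node ud (S = 100.9): continuation = 1/1.05·[0.8000·53.9506 + 0.2000·104.4069] = 60.9923; exercise value = 69.0875 > continuation, so V_ud = 69.0875 (exercise)
Node dd (S = 57.04): continuation = 1/1.05·[0.8000·104.4069 + 0.2000·132.9256] = 104.8673; exercise value = 112.9625 > continuation, so V_dd = 112.9625 (exercise)
Node u (S = 155.2): continuation = 1/1.05·[0.8000·10.2763 + 0.2000·69.0875] = 20.9891; exercise value = 14.7500 ≤ continuation, so V_u = 20.9891
Node d (S = 87.75): continuation = 1/1.05·[0.8000·69.0875 + 0.2000·112.9625] = 74.1548; exercise value = 82.2500 > continuation, so V_d = 82.2500 (exercise)
Node 0 (S = 135): continuation = 1/1.05·[0.8000·20.9891 + 0.2000·82.2500] = 31.6584; exercise value = 35.0000 > continuation, so V_0 = 35.0000 (exercise)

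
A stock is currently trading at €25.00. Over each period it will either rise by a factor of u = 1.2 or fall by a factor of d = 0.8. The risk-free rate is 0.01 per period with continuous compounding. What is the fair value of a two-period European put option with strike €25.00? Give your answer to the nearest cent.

€2.48

Risk-neutral probability p = (e^0.01 − 0.8)/(1.2 − 0.8) = 0.2101/0.4000 = 0.5251
Terminal stock prices: S_uu = 36, S_ud = 24, S_dd = 16
Terminal payoffs (K − S): max(-11, 0) = 0, max(1, 0) = 1, max(9, 0) = 9
Node u (S = 30): V_u = e^(−0.01)·[0.5251·0.0000 + 0.4749·1.0000] = 0.4701
Node d (S = 20): V_d = e^(−0.01)·[0.5251·1.0000 + 0.4749·9.0000] = 4.7512
Node 0 (S = 25): V_0 = e^(−0.01)·[0.5251·0.4701 + 0.4749·4.7512] = 2.4782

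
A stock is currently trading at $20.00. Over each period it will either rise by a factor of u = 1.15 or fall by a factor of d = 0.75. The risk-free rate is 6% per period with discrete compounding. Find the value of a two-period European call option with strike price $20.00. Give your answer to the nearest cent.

$3.45

Risk-neutral probability p = (1 + 0.06 − 0.75)/(1.15 − 0.75) = 0.3100/0.4000 = 0.7750
Terminal stock prices: S_uu = 26.45, S_ud = 17.25, S_dd = 11.25
Terminal payoffs (S − K): max(6.45, 0) = 6.45, max(-2.75, 0) = 0, max(-8.75, 0) = 0
Node u (S = 23): V_u = 1/1.06·[0.7750·6.4500 + 0.2250·0.0000] = 4.7158
Node d (S = 15): V_d = 1/1.06·[0.7750·0.0000 + 0.2250·0.0000] = 0.0000
Node 0 (S = 20): V_0 = 1/1.06·[0.7750·4.7158 + 0.2250·0.0000] = 3.4479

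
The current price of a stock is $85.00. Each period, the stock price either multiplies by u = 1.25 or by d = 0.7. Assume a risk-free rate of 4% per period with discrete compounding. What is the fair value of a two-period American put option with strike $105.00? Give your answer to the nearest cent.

Risk-neutral probability p = (1 + 0.04 − 0.7)/(1.25 − 0.7) = 0.3400/0.5500 = 0.6182
Terminal stock prices: S_uu = 132.8, S_ud = 74.38, S_dd = 41.65
Terminal payoffs (K − S): max(-27.81, 0) = 0, max(30.62, 0) = 30.62, max(63.35, 0) = 63.35
Node u (S = 106.2): continuation = 1/1.04·[0.6182·0.0000 + 0.3818·30.6250] = 11.2434; exercise value = 0.0000 ≤ continuation, so V_u = 11.2434
Node d (S = 59.5): continuation = 1/1.04·[0.6182·30.6250 + 0.3818·63.3500] = 41.4615; exercise value = 45.5000 > continuation, so V_d = 45.5000 (exercise)
Node 0 (S = 85): continuation = 1/1.04·[0.6182·11.2434 + 0.3818·45.5000] = 23.3877; exercise value = 20.0000 ≤ continuation, so V_0 = 23.3877

$23.39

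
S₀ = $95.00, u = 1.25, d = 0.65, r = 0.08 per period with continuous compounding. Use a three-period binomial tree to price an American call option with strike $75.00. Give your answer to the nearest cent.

Risk-neutral probability p = (e^0.08 − 0.65)/(1.25 − 0.65) = 0.4333/0.6000 = 0.7221
Terminal stock prices: S_uuu = 185.5, S_uud = 96.48, S_udd = 50.17, S_ddd = 26.09
Terminal payoffs (S − K): max(110.5, 0) = 110.5, max(21.48, 0) = 21.48, max(-24.83, 0) = 0, max(-48.91, 0) = 0
Node uu (S = 148.4): continuation = e^(−0.08)·[0.7221·110.5469 + 0.2779·21.4844] = 79.2038; exercise value = 73.4375 ≤ continuation, so V_uu = 79.2038
Node ud (S = 77.19): continuation = e^(−0.08)·[0.7221·21.4844 + 0.2779·0.0000] = 14.3220; exercise value = 2.1875 ≤ continuation, so V_ud = 14.3220
Node dd (S = 40.14): continuation = e^(−0.08)·[0.7221·0.0000 + 0.2779·0.0000] = 0.0000; exercise value = 0.0000 ≤ continuation, so V_dd = 0.0000
Node u (S = 118.8): continuation = e^(−0.08)·[0.7221·79.2038 + 0.2779·14.3220] = 56.4726; exercise value = 43.7500 ≤ continuation, so V_u = 56.4726
Node d (S = 61.75): continuation = e^(−0.08)·[0.7221·14.3220 + 0.2779·0.0000] = 9.5474; exercise value = 0.0000 ≤ continuation, so V_d = 9.5474
Node 0 (S = 95): continuation = e^(−0.08)·[0.7221·56.4726 + 0.2779·9.5474] = 40.0948; exercise value = 20.0000 ≤ continuation, so V_0 = 40.0948

$40.09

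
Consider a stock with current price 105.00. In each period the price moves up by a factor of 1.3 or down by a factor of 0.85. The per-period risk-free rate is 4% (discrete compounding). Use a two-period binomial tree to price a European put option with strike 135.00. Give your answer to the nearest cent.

Risk-neutral probability p = (1 + 0.04 − 0.85)/(1.3 − 0.85) = 0.1900/0.4500 = 0.4222
Terminal stock prices: S_uu = 177.5, S_ud = 116, S_dd = 75.86
Terminal payoffs (K − S): max(-42.45, 0) = 0, max(18.98, 0) = 18.98, max(59.14, 0) = 59.14
Node u (S = 136.5): V_u = 1/1.04·[0.4222·0.0000 + 0.5778·18.9750] = 10.5417
Node d (S = 89.25): V_d = 1/1.04·[0.4222·18.9750 + 0.5778·59.1375] = 40.5577
Node 0 (S = 105): V_0 = 1/1.04·[0.4222·10.5417 + 0.5778·40.5577] = 26.8118

26.81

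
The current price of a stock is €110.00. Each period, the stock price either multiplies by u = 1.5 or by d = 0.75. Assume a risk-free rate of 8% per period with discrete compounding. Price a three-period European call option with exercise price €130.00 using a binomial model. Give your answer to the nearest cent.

Risk-neutral probability p = (1 + 0.08 − 0.75)/(1.5 − 0.75) = 0.3300/0.7500 = 0.4400
Terminal stock prices: S_uuu = 371.2, S_uud = 185.6, S_udd = 92.81, S_ddd = 46.41
Terminal payoffs (S − K): max(241.2, 0) = 241.2, max(55.62, 0) = 55.62, max(-37.19, 0) = 0, max(-83.59, 0) = 0
Node uu (S = 247.5): V_uu = 1/1.08·[0.4400·241.2500 + 0.5600·55.6250] = 127.1296
Node ud (S = 123.8): V_ud = 1/1.08·[0.4400·55.6250 + 0.5600·0.0000] = 22.6620
Node dd (S = 61.88): V_dd = 1/1.08·[0.4400·0.0000 + 0.5600·0.0000] = 0.0000
Node u (S = 165): V_u = 1/1.08·[0.4400·127.1296 + 0.5600·22.6620] = 63.5442
Node d (S = 82.5): V_d = 1/1.08·[0.4400·22.6620 + 0.5600·0.0000] = 9.2327
Node 0 (S = 110): V_0 = 1/1.08·[0.4400·63.5442 + 0.5600·9.2327] = 30.6757

€30.68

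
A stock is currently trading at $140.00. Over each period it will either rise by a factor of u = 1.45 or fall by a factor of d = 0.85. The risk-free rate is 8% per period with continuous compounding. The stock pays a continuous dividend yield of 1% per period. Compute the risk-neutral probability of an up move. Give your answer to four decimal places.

p = 0.3708

Per-period risk-free factor R = e^0.08 = 1.0833; dividend-adjusted growth = e^(0.08−0.01) = 1.0725.
Risk-neutral probability p = (1.0725 − 0.85)/(1.45 − 0.85) = 0.2225/0.6000 = 0.3708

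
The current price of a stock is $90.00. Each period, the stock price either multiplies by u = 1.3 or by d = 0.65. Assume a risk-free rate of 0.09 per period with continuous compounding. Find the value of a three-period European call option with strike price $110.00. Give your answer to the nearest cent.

Risk-neutral probability p = (e^0.09 − 0.65)/(1.3 − 0.65) = 0.4442/0.6500 = 0.6833
Terminal stock prices: S_uuu = 197.7, S_uud = 98.87, S_udd = 49.43, S_ddd = 24.72
Terminal payoffs (S − K): max(87.73, 0) = 87.73, max(-11.13, 0) = 0, max(-60.57, 0) = 0, max(-85.28, 0) = 0
Node uu (S = 152.1): V_uu = e^(−0.09)·[0.6833·87.7300 + 0.3167·0.0000] = 54.7900
Node ud (S = 76.05): V_ud = e^(−0.09)·[0.6833·0.0000 + 0.3167·0.0000] = 0.0000
Node dd (S = 38.03): V_dd = e^(−0.09)·[0.6833·0.0000 + 0.3167·0.0000] = 0.0000
Node u (S = 117): V_u = e^(−0.09)·[0.6833·54.7900 + 0.3167·0.0000] = 34.2180
Node d (S = 58.5): V_d = e^(−0.09)·[0.6833·0.0000 + 0.3167·0.0000] = 0.0000
Node 0 (S = 90): V_0 = e^(−0.09)·[0.6833·34.2180 + 0.3167·0.0000] = 21.3702

$21.37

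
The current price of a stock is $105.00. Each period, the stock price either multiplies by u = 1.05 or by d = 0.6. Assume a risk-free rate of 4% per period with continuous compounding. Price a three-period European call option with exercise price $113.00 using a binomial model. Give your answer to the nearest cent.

$7.13

Risk-neutral probability p = (e^0.04 − 0.6)/(1.05 − 0.6) = 0.4408/0.4500 = 0.9796
Terminal stock prices: S_uuu = 121.6, S_uud = 69.46, S_udd = 39.69, S_ddd = 22.68
Terminal payoffs (S − K): max(8.551, 0) = 8.551, max(-43.54, 0) = 0, max(-73.31, 0) = 0, max(-90.32, 0) = 0
Node uu (S = 115.8): V_uu = e^(−0.04)·[0.9796·8.5506 + 0.0204·0.0000] = 8.0476
Node ud (S = 66.15): V_ud = e^(−0.04)·[0.9796·0.0000 + 0.0204·0.0000] = 0.0000
Node dd (S = 37.8): V_dd = e^(−0.04)·[0.9796·0.0000 + 0.0204·0.0000] = 0.0000
Node u (S = 110.2): V_u = e^(−0.04)·[0.9796·8.0476 + 0.0204·0.0000] = 7.5741
Node d (S = 63): V_d = e^(−0.04)·[0.9796·0.0000 + 0.0204·0.0000] = 0.0000
Node 0 (S = 105): V_0 = e^(−0.04)·[0.9796·7.5741 + 0.0204·0.0000] = 7.1286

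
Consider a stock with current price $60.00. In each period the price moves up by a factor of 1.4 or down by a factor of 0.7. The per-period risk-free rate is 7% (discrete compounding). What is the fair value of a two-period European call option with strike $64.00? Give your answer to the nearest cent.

$13.08

Risk-neutral probability p = (1 + 0.07 − 0.7)/(1.4 − 0.7) = 0.3700/0.7000 = 0.5286
Terminal stock prices: S_uu = 117.6, S_ud = 58.8, S_dd = 29.4
Terminal payoffs (S − K): max(53.6, 0) = 53.6, max(-5.2, 0) = 0, max(-34.6, 0) = 0
Node u (S = 84): V_u = 1/1.07·[0.5286·53.6000 + 0.4714·0.0000] = 26.4780
Node d (S = 42): V_d = 1/1.07·[0.5286·0.0000 + 0.4714·0.0000] = 0.0000
Node 0 (S = 60): V_0 = 1/1.07·[0.5286·26.4780 + 0.4714·0.0000] = 13.0799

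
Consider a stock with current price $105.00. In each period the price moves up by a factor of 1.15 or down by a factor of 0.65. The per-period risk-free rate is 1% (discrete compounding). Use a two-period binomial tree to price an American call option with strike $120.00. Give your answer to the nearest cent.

Risk-neutral probability p = (1 + 0.01 − 0.65)/(1.15 − 0.65) = 0.3600/0.5000 = 0.7200
Terminal stock prices: S_uu = 138.9, S_ud = 78.49, S_dd = 44.36
Terminal payoffs (S − K): max(18.86, 0) = 18.86, max(-41.51, 0) = 0, max(-75.64, 0) = 0
Node u (S = 120.7): continuation = 1/1.01·[0.7200·18.8625 + 0.2800·0.0000] = 13.4465; exercise value = 0.7500 ≤ continuation, so V_u = 13.4465
Node d (S = 68.25): continuation = 1/1.01·[0.7200·0.0000 + 0.2800·0.0000] = 0.0000; exercise value = 0.0000 ≤ continuation, so V_d = 0.0000
Node 0 (S = 105): continuation = 1/1.01·[0.7200·13.4465 + 0.2800·0.0000] = 9.5856; exercise value = 0.0000 ≤ continuation, so V_0 = 9.5856

$9.59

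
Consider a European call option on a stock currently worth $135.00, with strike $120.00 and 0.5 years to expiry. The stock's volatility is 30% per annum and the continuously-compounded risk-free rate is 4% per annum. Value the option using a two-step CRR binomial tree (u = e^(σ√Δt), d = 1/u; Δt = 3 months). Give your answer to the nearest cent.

$22.35

CRR parameters: u = e^(σ√Δt) = e^(0.3·√0.25) = 1.1618, d = 1/u = 0.8607
Per-period rate: rΔt = 0.04·0.25 = 0.01, so R = e^0.01 = 1.0101
Risk-neutral probability p = (e^0.01 − 0.8607)/(1.1618 − 0.8607) = 0.1493/0.3011 = 0.4959
Terminal stock prices: S_uu = 182.2, S_ud = 135, S_dd = 100
Terminal payoffs (S − K): max(62.23, 0) = 62.23, max(15, 0) = 15, max(-19.99, 0) = 0
Node u (S = 156.8): V_u = e^(−0.01)·[0.4959·62.2309 + 0.5041·15.0000] = 38.0416
Node d (S = 116.2): V_d = e^(−0.01)·[0.4959·15.0000 + 0.5041·0.0000] = 7.3652
Node 0 (S = 135): V_0 = e^(−0.01)·[0.4959·38.0416 + 0.5041·7.3652] = 22.3544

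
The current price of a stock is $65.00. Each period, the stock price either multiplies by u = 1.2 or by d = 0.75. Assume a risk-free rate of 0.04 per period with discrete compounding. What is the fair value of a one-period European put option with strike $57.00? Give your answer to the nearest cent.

Risk-neutral probability p = (1 + 0.04 − 0.75)/(1.2 − 0.75) = 0.2900/0.4500 = 0.6444
Terminal stock prices: S_u = 78, S_d = 48.75
Terminal payoffs (K − S): max(-21, 0) = 0, max(8.25, 0) = 8.25
Node 0 (S = 65): V_0 = 1/1.04·[0.6444·0.0000 + 0.3556·8.2500] = 2.8205

$2.82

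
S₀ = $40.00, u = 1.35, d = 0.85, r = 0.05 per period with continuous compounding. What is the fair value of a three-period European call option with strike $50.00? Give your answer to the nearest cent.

$5.71

Risk-neutral probability p = (e^0.05 − 0.85)/(1.35 − 0.85) = 0.2013/0.5000 = 0.4025
Terminal stock prices: S_uuu = 98.42, S_uud = 61.97, S_udd = 39.01, S_ddd = 24.56
Terminal payoffs (S − K): max(48.42, 0) = 48.42, max(11.97, 0) = 11.97, max(-10.99, 0) = 0, max(-25.44, 0) = 0
Node uu (S = 72.9): V_uu = e^(−0.05)·[0.4025·48.4150 + 0.5975·11.9650] = 25.3385
Node ud (S = 45.9): V_ud = e^(−0.05)·[0.4025·11.9650 + 0.5975·0.0000] = 4.5815
Node dd (S = 28.9): V_dd = e^(−0.05)·[0.4025·0.0000 + 0.5975·0.0000] = 0.0000
Node u (S = 54): V_u = e^(−0.05)·[0.4025·25.3385 + 0.5975·4.5815] = 12.3061
Node d (S = 34): V_d = e^(−0.05)·[0.4025·4.5815 + 0.5975·0.0000] = 1.7543
Node 0 (S = 40): V_0 = e^(−0.05)·[0.4025·12.3061 + 0.5975·1.7543] = 5.7092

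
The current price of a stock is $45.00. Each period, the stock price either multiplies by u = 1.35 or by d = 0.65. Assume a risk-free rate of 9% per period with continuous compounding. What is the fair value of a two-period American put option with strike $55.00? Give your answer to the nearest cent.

$11.61

Risk-neutral probability p = (e^0.09 − 0.65)/(1.35 − 0.65) = 0.4442/0.7000 = 0.6345
Terminal stock prices: S_uu = 82.01, S_ud = 39.49, S_dd = 19.01
Terminal payoffs (K − S): max(-27.01, 0) = 0, max(15.51, 0) = 15.51, max(35.99, 0) = 35.99
Node u (S = 60.75): continuation = e^(−0.09)·[0.6345·0.0000 + 0.3655·15.5125] = 5.1813; exercise value = 0.0000 ≤ continuation, so V_u = 5.1813
Node d (S = 29.25): continuation = e^(−0.09)·[0.6345·15.5125 + 0.3655·35.9875] = 21.0162; exercise value = 25.7500 > continuation, so V_d = 25.7500 (exercise)
Node 0 (S = 45): continuation = e^(−0.09)·[0.6345·5.1813 + 0.3655·25.7500] = 11.6055; exercise value = 10.0000 ≤ continuation, so V_0 = 11.6055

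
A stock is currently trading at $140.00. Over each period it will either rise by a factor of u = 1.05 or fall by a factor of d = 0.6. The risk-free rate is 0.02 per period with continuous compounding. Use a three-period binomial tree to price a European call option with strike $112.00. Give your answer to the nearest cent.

$38.39

Risk-neutral probability p = (e^0.02 − 0.6)/(1.05 − 0.6) = 0.4202/0.4500 = 0.9338
Terminal stock prices: S_uuu = 162.1, S_uud = 92.61, S_udd = 52.92, S_ddd = 30.24
Terminal payoffs (S − K): max(50.07, 0) = 50.07, max(-19.39, 0) = 0, max(-59.08, 0) = 0, max(-81.76, 0) = 0
Node uu (S = 154.3): V_uu = e^(−0.02)·[0.9338·50.0675 + 0.0662·0.0000] = 45.8263
Node ud (S = 88.2): V_ud = e^(−0.02)·[0.9338·0.0000 + 0.0662·0.0000] = 0.0000
Node dd (S = 50.4): V_dd = e^(−0.02)·[0.9338·0.0000 + 0.0662·0.0000] = 0.0000
Node u (S = 147): V_u = e^(−0.02)·[0.9338·45.8263 + 0.0662·0.0000] = 41.9444
Node d (S = 84): V_d = e^(−0.02)·[0.9338·0.0000 + 0.0662·0.0000] = 0.0000
Node 0 (S = 140): V_0 = e^(−0.02)·[0.9338·41.9444 + 0.0662·0.0000] = 38.3913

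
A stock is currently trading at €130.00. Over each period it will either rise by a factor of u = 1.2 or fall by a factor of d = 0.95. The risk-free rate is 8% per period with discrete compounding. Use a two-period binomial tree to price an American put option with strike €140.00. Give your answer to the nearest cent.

Risk-neutral probability p = (1 + 0.08 − 0.95)/(1.2 − 0.95) = 0.1300/0.2500 = 0.5200
Terminal stock prices: S_uu = 187.2, S_ud = 148.2, S_dd = 117.3
Terminal payoffs (K − S): max(-47.2, 0) = 0, max(-8.2, 0) = 0, max(22.67, 0) = 22.67
Node u (S = 156): continuation = 1/1.08·[0.5200·0.0000 + 0.4800·0.0000] = 0.0000; exercise value = 0.0000 ≤ continuation, so V_u = 0.0000
Node d (S = 123.5): continuation = 1/1.08·[0.5200·0.0000 + 0.4800·22.6750] = 10.0778; exercise value = 16.5000 > continuation, so V_d = 16.5000 (exercise)
Node 0 (S = 130): continuation = 1/1.08·[0.5200·0.0000 + 0.4800·16.5000] = 7.3333; exercise value = 10.0000 > continuation, so V_0 = 10.0000 (exercise)

€10.00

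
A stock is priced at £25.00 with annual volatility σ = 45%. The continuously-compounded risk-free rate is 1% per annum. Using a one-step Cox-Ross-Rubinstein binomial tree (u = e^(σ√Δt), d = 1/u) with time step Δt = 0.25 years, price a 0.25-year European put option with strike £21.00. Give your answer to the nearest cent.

£0.57

CRR parameters: u = e^(σ√Δt) = e^(0.45·√0.25) = 1.2523, d = 1/u = 0.7985
Per-period rate: rΔt = 0.01·0.25 = 0.0025, so R = e^0.0025 = 1.0025
Risk-neutral probability p = (e^0.0025 − 0.7985)/(1.2523 − 0.7985) = 0.2040/0.4538 = 0.4495
Terminal stock prices: S_u = 31.31, S_d = 19.96
Terminal payoffs (K − S): max(-10.31, 0) = 0, max(1.037, 0) = 1.037
Node 0 (S = 25): V_0 = e^(−0.0025)·[0.4495·0.0000 + 0.5505·1.0371] = 0.5695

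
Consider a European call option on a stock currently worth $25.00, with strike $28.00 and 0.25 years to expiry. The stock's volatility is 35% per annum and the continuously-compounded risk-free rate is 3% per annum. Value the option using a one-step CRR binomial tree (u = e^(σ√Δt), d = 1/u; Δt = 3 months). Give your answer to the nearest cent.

$0.84

CRR parameters: u = e^(σ√Δt) = e^(0.35·√0.25) = 1.1912, d = 1/u = 0.8395
Per-period rate: rΔt = 0.03·0.25 = 0.0075, so R = e^0.0075 = 1.0075
Risk-neutral probability p = (e^0.0075 − 0.8395)/(1.1912 − 0.8395) = 0.1681/0.3518 = 0.4778
Terminal stock prices: S_u = 29.78, S_d = 20.99
Terminal payoffs (S − K): max(1.781, 0) = 1.781, max(-7.014, 0) = 0
Node 0 (S = 25): V_0 = e^(−0.0075)·[0.4778·1.7812 + 0.5222·0.0000] = 0.8446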